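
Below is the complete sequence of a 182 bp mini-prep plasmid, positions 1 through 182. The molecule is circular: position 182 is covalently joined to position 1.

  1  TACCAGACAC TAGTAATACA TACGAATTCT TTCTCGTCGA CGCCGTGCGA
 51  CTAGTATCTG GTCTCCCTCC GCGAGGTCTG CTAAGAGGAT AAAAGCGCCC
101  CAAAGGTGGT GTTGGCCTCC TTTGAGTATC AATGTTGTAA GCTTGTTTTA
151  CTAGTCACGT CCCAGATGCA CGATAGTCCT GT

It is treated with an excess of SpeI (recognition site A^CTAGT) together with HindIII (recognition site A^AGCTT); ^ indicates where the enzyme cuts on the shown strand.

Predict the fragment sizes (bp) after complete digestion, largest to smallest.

89, 41, 41, 11 bp

SpeI sites (ACTAGT) start at positions 9, 50, 150.
SpeI cuts after the first base of each site, so after positions 9, 50, 150.
The HindIII site (AAGCTT) starts at position 139.
HindIII cuts after the first base of each site, so after position 139.
Combined cut positions: 9, 50, 139, 150.
Circular molecule, 4 cuts → 4 fragments:
  10–50 → 41 bp
  51–139 → 89 bp
  140–150 → 11 bp
  151–182 then 1–9 → 32 + 9 = 41 bp
Sorted largest to smallest: 89, 41, 41, 11 bp.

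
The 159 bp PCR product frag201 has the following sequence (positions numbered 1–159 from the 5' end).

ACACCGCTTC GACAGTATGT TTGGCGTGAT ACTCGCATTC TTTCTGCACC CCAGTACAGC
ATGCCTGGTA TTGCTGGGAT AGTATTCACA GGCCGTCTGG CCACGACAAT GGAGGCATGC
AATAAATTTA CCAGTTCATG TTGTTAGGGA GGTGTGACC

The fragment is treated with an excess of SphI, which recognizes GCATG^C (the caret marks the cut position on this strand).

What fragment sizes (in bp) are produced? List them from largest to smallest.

SphI sites (GCATGC) start at positions 59, 115.
SphI cuts after base 5 of each site (before the last base), so after positions 63, 119.
Linear molecule, 2 cuts → 3 fragments:
  1–63 → 63 bp
  64–119 → 56 bp
  120–159 → 40 bp
Sorted largest to smallest: 63, 56, 40 bp.

63, 56, 40 bp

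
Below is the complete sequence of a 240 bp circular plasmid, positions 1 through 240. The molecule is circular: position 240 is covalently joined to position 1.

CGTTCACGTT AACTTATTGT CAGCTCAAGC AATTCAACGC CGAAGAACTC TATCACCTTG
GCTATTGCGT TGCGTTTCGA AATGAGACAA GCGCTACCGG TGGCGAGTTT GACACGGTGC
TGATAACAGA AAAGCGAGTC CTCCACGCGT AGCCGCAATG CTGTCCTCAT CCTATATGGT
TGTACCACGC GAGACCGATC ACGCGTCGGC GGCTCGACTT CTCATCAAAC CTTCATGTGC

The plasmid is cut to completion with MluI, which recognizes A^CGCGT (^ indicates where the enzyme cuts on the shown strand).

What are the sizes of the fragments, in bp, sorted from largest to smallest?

MluI sites (ACGCGT) start at positions 145, 201.
MluI cuts after the first base of each site, so after positions 145, 201.
Circular molecule, 2 cuts → 2 fragments:
  146–201 → 56 bp
  202–240 then 1–145 → 39 + 145 = 184 bp
Sorted largest to smallest: 184, 56 bp.

184, 56 bp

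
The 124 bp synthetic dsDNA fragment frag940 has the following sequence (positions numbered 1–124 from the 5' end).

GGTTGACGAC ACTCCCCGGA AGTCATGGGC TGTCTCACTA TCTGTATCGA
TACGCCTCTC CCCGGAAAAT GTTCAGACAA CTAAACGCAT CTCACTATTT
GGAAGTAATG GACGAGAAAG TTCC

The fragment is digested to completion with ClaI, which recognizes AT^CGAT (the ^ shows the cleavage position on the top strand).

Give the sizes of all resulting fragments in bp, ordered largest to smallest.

The ClaI site (ATCGAT) starts at position 46.
ClaI cuts after base 2 of each site, so after position 47.
Linear molecule, 1 cut → 2 fragments:
  1–47 → 47 bp
  48–124 → 77 bp
Sorted largest to smallest: 77, 47 bp.

77, 47 bp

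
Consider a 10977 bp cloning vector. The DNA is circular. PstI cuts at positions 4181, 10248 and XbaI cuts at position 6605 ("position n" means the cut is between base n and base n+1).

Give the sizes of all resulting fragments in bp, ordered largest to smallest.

4910, 3643, 2424 bp

Combined cut positions (sorted): 4181, 6605, 10248.
Circular molecule, 3 cuts → 3 fragments:
  6605 − 4181 = 2424 bp
  10248 − 6605 = 3643 bp
  wrap: 10977 − 10248 + 4181 = 4910 bp
Sorted largest to smallest: 4910, 3643, 2424 bp.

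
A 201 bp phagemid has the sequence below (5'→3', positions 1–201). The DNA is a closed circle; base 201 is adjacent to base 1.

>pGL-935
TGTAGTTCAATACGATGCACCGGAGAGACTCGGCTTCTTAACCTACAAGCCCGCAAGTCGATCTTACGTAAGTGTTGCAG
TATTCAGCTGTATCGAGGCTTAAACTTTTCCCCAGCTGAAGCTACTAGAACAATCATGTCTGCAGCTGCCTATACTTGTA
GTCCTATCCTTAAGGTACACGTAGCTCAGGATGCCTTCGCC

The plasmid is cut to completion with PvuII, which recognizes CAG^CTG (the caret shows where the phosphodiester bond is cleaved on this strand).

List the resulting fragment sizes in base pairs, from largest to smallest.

143, 30, 28 bp

PvuII sites (CAGCTG) start at positions 85, 113, 143.
PvuII cuts after base 3 of each site, so after positions 87, 115, 145.
Circular molecule, 3 cuts → 3 fragments:
  88–115 → 28 bp
  116–145 → 30 bp
  146–201 then 1–87 → 56 + 87 = 143 bp
Sorted largest to smallest: 143, 30, 28 bp.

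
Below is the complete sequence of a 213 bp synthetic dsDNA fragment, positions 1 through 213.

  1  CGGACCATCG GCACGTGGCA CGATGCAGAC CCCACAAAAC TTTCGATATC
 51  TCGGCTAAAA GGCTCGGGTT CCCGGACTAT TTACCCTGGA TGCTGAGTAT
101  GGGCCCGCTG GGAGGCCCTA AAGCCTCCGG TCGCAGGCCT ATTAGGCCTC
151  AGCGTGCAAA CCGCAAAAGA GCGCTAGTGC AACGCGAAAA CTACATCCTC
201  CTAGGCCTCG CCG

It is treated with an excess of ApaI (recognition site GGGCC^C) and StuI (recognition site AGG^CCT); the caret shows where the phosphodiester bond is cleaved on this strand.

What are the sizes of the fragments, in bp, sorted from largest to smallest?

The ApaI site (GGGCCC) starts at position 101.
ApaI cuts after base 5 of each site (before the last base), so after position 105.
StuI sites (AGGCCT) start at positions 135, 144, 203.
StuI cuts after base 3 of each site, so after positions 137, 146, 205.
Combined cut positions: 105, 137, 146, 205.
Linear molecule, 4 cuts → 5 fragments:
  1–105 → 105 bp
  106–137 → 32 bp
  138–146 → 9 bp
  147–205 → 59 bp
  206–213 → 8 bp
Sorted largest to smallest: 105, 59, 32, 9, 8 bp.

105, 59, 32, 9, 8 bp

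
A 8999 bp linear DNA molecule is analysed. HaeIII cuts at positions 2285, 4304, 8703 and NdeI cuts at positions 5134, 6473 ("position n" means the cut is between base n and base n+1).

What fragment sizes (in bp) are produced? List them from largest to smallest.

2285, 2230, 2019, 1339, 830, 296 bp

Combined cut positions (sorted): 2285, 4304, 5134, 6473, 8703.
Linear molecule, 5 cuts → 6 fragments:
  2285 − 0 = 2285 bp
  4304 − 2285 = 2019 bp
  5134 − 4304 = 830 bp
  6473 − 5134 = 1339 bp
  8703 − 6473 = 2230 bp
  8999 − 8703 = 296 bp
Sorted largest to smallest: 2285, 2230, 2019, 1339, 830, 296 bp.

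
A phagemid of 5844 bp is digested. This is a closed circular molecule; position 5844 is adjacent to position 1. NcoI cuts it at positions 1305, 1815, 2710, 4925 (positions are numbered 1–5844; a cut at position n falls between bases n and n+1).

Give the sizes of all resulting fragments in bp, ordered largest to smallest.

2224, 2215, 895, 510 bp

Circular molecule, 4 cuts → 4 fragments:
  1815 − 1305 = 510 bp
  2710 − 1815 = 895 bp
  4925 − 2710 = 2215 bp
  wrap: 5844 − 4925 + 1305 = 2224 bp
Sorted largest to smallest: 2224, 2215, 895, 510 bp.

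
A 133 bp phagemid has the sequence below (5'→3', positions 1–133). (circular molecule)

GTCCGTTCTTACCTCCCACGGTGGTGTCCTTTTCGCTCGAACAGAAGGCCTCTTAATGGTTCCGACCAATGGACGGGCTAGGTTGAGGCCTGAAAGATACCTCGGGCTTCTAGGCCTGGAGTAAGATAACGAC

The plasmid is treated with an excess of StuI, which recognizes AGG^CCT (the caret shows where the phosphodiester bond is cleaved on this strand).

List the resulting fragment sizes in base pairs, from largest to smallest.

67, 40, 26 bp

StuI sites (AGGCCT) start at positions 46, 86, 112.
StuI cuts after base 3 of each site, so after positions 48, 88, 114.
Circular molecule, 3 cuts → 3 fragments:
  49–88 → 40 bp
  89–114 → 26 bp
  115–133 then 1–48 → 19 + 48 = 67 bp
Sorted largest to smallest: 67, 40, 26 bp.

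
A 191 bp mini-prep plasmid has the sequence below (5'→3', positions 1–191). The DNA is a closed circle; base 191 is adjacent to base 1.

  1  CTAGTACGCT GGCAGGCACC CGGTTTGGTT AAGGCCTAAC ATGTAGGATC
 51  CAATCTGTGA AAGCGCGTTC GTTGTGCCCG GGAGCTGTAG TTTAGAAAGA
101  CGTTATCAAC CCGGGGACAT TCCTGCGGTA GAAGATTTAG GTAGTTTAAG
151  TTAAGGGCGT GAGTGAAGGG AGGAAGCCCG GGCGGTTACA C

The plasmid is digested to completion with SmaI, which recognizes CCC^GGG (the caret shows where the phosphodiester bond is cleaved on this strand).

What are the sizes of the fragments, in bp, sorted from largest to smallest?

SmaI sites (CCCGGG) start at positions 77, 110, 177.
SmaI cuts after base 3 of each site, so after positions 79, 112, 179.
Circular molecule, 3 cuts → 3 fragments:
  80–112 → 33 bp
  113–179 → 67 bp
  180–191 then 1–79 → 12 + 79 = 91 bp
Sorted largest to smallest: 91, 67, 33 bp.

91, 67, 33 bp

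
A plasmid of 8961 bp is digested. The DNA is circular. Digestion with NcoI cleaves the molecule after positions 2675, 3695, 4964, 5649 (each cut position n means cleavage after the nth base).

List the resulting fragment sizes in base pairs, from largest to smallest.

5987, 1269, 1020, 685 bp

Circular molecule, 4 cuts → 4 fragments:
  3695 − 2675 = 1020 bp
  4964 − 3695 = 1269 bp
  5649 − 4964 = 685 bp
  wrap: 8961 − 5649 + 2675 = 5987 bp
Sorted largest to smallest: 5987, 1269, 1020, 685 bp.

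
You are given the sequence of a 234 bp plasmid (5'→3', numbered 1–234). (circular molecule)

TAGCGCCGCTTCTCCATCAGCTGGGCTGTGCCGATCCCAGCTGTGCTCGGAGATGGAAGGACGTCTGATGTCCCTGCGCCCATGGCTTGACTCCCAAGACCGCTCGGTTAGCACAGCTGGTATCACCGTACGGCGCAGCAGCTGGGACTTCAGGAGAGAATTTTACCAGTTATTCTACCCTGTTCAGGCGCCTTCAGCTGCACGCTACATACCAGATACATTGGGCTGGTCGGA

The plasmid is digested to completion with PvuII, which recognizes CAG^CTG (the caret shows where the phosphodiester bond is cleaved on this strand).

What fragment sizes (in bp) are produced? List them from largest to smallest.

76, 57, 56, 25, 20 bp

PvuII sites (CAGCTG) start at positions 18, 38, 114, 139, 195.
PvuII cuts after base 3 of each site, so after positions 20, 40, 116, 141, 197.
Circular molecule, 5 cuts → 5 fragments:
  21–40 → 20 bp
  41–116 → 76 bp
  117–141 → 25 bp
  142–197 → 56 bp
  198–234 then 1–20 → 37 + 20 = 57 bp
Sorted largest to smallest: 76, 57, 56, 25, 20 bp.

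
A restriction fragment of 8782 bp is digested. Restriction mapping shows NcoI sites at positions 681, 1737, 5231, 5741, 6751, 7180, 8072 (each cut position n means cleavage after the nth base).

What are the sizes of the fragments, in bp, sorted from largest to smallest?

3494, 1056, 1010, 892, 710, 681, 510, 429 bp

Linear molecule, 7 cuts → 8 fragments:
  681 − 0 = 681 bp
  1737 − 681 = 1056 bp
  5231 − 1737 = 3494 bp
  5741 − 5231 = 510 bp
  6751 − 5741 = 1010 bp
  7180 − 6751 = 429 bp
  8072 − 7180 = 892 bp
  8782 − 8072 = 710 bp
Sorted largest to smallest: 3494, 1056, 1010, 892, 710, 681, 510, 429 bp.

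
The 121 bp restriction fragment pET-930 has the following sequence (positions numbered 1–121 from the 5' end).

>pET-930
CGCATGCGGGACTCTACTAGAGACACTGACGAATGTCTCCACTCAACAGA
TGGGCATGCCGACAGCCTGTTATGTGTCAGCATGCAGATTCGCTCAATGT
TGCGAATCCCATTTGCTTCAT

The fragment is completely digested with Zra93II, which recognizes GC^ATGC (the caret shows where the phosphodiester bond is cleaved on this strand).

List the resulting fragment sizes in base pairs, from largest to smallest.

Zra93II sites (GCATGC) start at positions 2, 54, 80.
Zra93II cuts after base 2 of each site, so after positions 3, 55, 81.
Linear molecule, 3 cuts → 4 fragments:
  1–3 → 3 bp
  4–55 → 52 bp
  56–81 → 26 bp
  82–121 → 40 bp
Sorted largest to smallest: 52, 40, 26, 3 bp.

52, 40, 26, 3 bp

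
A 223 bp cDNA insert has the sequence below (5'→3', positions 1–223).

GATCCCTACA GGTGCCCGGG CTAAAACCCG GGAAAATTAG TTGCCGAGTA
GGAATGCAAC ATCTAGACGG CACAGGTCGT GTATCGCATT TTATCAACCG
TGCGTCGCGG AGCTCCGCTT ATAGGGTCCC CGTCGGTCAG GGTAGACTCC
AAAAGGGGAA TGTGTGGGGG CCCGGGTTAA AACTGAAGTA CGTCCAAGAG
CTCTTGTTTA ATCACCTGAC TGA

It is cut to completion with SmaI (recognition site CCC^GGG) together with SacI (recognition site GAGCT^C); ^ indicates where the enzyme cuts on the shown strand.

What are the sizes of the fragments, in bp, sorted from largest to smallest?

SmaI sites (CCCGGG) start at positions 15, 27, 171.
SmaI cuts after base 3 of each site, so after positions 17, 29, 173.
SacI sites (GAGCTC) start at positions 110, 198.
SacI cuts after base 5 of each site (before the last base), so after positions 114, 202.
Combined cut positions: 17, 29, 114, 173, 202.
Linear molecule, 5 cuts → 6 fragments:
  1–17 → 17 bp
  18–29 → 12 bp
  30–114 → 85 bp
  115–173 → 59 bp
  174–202 → 29 bp
  203–223 → 21 bp
Sorted largest to smallest: 85, 59, 29, 21, 17, 12 bp.

85, 59, 29, 21, 17, 12 bp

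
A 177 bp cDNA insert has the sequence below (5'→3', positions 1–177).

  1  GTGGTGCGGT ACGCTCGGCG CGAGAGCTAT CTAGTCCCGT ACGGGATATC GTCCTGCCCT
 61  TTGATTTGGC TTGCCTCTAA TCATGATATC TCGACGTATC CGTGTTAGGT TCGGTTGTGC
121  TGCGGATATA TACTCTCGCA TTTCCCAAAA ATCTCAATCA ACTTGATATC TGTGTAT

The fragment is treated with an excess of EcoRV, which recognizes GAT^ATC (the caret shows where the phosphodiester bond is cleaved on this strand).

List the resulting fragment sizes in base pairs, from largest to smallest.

EcoRV sites (GATATC) start at positions 45, 85, 165.
EcoRV cuts after base 3 of each site, so after positions 47, 87, 167.
Linear molecule, 3 cuts → 4 fragments:
  1–47 → 47 bp
  48–87 → 40 bp
  88–167 → 80 bp
  168–177 → 10 bp
Sorted largest to smallest: 80, 47, 40, 10 bp.

80, 47, 40, 10 bp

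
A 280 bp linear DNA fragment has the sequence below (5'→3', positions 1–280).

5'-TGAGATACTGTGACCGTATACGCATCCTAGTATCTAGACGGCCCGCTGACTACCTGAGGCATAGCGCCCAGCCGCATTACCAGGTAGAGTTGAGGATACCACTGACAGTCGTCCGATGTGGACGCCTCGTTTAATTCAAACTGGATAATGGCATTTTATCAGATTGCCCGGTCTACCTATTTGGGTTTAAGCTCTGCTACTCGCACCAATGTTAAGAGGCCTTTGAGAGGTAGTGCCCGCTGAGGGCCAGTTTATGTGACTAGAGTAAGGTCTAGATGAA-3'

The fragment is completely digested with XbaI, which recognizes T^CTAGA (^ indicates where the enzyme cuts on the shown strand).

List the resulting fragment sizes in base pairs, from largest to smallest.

238, 33, 9 bp

XbaI sites (TCTAGA) start at positions 33, 271.
XbaI cuts after the first base of each site, so after positions 33, 271.
Linear molecule, 2 cuts → 3 fragments:
  1–33 → 33 bp
  34–271 → 238 bp
  272–280 → 9 bp
Sorted largest to smallest: 238, 33, 9 bp.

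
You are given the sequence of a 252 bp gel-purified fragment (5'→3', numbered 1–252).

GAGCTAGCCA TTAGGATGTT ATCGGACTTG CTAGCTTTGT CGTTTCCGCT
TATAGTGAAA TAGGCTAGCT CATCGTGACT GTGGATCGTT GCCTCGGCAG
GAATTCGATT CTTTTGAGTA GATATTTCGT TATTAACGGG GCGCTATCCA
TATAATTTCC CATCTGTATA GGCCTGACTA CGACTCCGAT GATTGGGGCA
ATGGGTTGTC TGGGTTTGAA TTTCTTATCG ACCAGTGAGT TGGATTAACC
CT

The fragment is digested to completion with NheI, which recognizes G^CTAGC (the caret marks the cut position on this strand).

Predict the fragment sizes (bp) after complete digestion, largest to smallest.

NheI sites (GCTAGC) start at positions 3, 30, 64.
NheI cuts after the first base of each site, so after positions 3, 30, 64.
Linear molecule, 3 cuts → 4 fragments:
  1–3 → 3 bp
  4–30 → 27 bp
  31–64 → 34 bp
  65–252 → 188 bp
Sorted largest to smallest: 188, 34, 27, 3 bp.

188, 34, 27, 3 bp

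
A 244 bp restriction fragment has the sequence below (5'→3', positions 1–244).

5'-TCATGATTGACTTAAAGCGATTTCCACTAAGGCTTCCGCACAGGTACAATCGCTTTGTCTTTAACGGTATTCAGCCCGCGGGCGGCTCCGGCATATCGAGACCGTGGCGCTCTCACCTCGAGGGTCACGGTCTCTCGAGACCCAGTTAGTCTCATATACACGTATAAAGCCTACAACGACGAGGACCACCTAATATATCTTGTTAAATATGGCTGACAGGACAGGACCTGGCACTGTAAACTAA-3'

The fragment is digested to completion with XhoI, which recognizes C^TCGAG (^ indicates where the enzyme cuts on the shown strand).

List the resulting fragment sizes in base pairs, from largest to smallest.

XhoI sites (CTCGAG) start at positions 117, 134.
XhoI cuts after the first base of each site, so after positions 117, 134.
Linear molecule, 2 cuts → 3 fragments:
  1–117 → 117 bp
  118–134 → 17 bp
  135–244 → 110 bp
Sorted largest to smallest: 117, 110, 17 bp.

117, 110, 17 bp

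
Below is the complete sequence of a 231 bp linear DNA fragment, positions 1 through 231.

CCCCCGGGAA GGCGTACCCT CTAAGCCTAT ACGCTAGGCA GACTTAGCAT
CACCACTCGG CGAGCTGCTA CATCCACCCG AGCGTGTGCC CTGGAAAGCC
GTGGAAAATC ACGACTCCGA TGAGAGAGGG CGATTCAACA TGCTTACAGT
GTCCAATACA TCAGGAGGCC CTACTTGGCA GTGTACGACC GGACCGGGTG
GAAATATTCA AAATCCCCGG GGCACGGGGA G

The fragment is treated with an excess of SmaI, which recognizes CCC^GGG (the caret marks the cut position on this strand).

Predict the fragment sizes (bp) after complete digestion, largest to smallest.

213, 13, 5 bp

SmaI sites (CCCGGG) start at positions 3, 216.
SmaI cuts after base 3 of each site, so after positions 5, 218.
Linear molecule, 2 cuts → 3 fragments:
  1–5 → 5 bp
  6–218 → 213 bp
  219–231 → 13 bp
Sorted largest to smallest: 213, 13, 5 bp.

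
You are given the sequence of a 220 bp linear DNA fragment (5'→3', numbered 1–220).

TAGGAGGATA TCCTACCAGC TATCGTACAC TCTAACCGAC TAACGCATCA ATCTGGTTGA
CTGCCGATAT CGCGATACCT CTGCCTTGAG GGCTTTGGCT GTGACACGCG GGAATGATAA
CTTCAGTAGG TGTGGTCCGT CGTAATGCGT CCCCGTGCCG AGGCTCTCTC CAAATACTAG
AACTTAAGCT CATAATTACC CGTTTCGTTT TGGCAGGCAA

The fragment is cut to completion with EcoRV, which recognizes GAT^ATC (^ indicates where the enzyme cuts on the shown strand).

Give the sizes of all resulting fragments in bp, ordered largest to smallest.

EcoRV sites (GATATC) start at positions 7, 66.
EcoRV cuts after base 3 of each site, so after positions 9, 68.
Linear molecule, 2 cuts → 3 fragments:
  1–9 → 9 bp
  10–68 → 59 bp
  69–220 → 152 bp
Sorted largest to smallest: 152, 59, 9 bp.

152, 59, 9 bp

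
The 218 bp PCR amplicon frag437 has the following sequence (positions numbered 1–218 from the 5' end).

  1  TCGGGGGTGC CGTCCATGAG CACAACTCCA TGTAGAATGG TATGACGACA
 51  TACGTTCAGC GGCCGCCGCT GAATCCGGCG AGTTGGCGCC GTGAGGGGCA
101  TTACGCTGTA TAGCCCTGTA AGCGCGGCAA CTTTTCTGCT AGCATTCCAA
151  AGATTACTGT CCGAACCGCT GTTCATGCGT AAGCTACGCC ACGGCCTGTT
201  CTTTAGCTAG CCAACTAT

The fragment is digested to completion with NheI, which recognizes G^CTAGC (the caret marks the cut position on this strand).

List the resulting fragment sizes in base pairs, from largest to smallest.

NheI sites (GCTAGC) start at positions 138, 206.
NheI cuts after the first base of each site, so after positions 138, 206.
Linear molecule, 2 cuts → 3 fragments:
  1–138 → 138 bp
  139–206 → 68 bp
  207–218 → 12 bp
Sorted largest to smallest: 138, 68, 12 bp.

138, 68, 12 bp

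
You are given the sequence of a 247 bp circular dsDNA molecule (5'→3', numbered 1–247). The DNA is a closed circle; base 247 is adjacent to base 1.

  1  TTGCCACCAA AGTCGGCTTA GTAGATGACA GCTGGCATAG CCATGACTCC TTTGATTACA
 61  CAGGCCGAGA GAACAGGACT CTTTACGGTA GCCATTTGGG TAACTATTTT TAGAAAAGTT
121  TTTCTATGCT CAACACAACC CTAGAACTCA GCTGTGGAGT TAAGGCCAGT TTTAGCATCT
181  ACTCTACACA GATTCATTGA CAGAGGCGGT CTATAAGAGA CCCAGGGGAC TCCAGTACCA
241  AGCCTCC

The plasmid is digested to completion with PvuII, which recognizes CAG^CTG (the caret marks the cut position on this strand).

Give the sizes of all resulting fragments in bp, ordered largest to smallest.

127, 120 bp

PvuII sites (CAGCTG) start at positions 29, 149.
PvuII cuts after base 3 of each site, so after positions 31, 151.
Circular molecule, 2 cuts → 2 fragments:
  32–151 → 120 bp
  152–247 then 1–31 → 96 + 31 = 127 bp
Sorted largest to smallest: 127, 120 bp.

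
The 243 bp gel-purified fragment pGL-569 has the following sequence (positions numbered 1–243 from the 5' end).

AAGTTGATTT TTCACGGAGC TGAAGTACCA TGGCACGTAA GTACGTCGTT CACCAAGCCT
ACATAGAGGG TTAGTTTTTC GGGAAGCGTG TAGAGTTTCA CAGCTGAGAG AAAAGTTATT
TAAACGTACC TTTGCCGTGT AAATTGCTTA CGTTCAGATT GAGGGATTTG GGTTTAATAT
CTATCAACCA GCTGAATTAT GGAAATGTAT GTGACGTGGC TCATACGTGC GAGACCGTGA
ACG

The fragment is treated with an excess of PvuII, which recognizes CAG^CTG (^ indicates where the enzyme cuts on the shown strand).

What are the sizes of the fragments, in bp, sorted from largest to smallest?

103, 88, 52 bp

PvuII sites (CAGCTG) start at positions 101, 189.
PvuII cuts after base 3 of each site, so after positions 103, 191.
Linear molecule, 2 cuts → 3 fragments:
  1–103 → 103 bp
  104–191 → 88 bp
  192–243 → 52 bp
Sorted largest to smallest: 103, 88, 52 bp.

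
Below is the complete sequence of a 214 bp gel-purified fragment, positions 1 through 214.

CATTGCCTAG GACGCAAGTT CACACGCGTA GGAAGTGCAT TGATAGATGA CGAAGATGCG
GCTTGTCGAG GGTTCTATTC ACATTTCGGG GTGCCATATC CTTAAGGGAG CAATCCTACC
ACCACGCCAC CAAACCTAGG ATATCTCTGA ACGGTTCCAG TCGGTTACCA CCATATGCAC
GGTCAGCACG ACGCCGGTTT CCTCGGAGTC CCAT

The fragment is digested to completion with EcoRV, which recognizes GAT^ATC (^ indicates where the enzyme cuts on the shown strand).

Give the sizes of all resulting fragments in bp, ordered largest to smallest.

The EcoRV site (GATATC) starts at position 140.
EcoRV cuts after base 3 of each site, so after position 142.
Linear molecule, 1 cut → 2 fragments:
  1–142 → 142 bp
  143–214 → 72 bp
Sorted largest to smallest: 142, 72 bp.

142, 72 bp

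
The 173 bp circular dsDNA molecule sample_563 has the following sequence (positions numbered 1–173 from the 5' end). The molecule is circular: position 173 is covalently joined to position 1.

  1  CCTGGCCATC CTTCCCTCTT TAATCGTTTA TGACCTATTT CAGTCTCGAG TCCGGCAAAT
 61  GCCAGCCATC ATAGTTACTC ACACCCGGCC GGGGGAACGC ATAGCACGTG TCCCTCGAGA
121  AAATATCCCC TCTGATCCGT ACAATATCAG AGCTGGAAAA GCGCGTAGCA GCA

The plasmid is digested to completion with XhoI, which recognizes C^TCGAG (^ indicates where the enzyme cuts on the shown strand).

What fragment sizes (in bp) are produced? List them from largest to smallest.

104, 69 bp

XhoI sites (CTCGAG) start at positions 45, 114.
XhoI cuts after the first base of each site, so after positions 45, 114.
Circular molecule, 2 cuts → 2 fragments:
  46–114 → 69 bp
  115–173 then 1–45 → 59 + 45 = 104 bp
Sorted largest to smallest: 104, 69 bp.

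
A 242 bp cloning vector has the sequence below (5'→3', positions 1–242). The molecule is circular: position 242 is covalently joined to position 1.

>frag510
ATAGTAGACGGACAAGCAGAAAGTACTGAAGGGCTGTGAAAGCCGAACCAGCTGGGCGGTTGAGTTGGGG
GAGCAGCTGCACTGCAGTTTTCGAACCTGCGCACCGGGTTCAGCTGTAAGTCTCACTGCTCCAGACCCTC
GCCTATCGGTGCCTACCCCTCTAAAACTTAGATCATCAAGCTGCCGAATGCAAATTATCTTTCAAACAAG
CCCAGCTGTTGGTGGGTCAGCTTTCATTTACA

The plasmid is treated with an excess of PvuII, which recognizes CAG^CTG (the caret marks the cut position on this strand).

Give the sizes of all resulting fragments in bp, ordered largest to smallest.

PvuII sites (CAGCTG) start at positions 49, 74, 111, 213.
PvuII cuts after base 3 of each site, so after positions 51, 76, 113, 215.
Circular molecule, 4 cuts → 4 fragments:
  52–76 → 25 bp
  77–113 → 37 bp
  114–215 → 102 bp
  216–242 then 1–51 → 27 + 51 = 78 bp
Sorted largest to smallest: 102, 78, 37, 25 bp.

102, 78, 37, 25 bp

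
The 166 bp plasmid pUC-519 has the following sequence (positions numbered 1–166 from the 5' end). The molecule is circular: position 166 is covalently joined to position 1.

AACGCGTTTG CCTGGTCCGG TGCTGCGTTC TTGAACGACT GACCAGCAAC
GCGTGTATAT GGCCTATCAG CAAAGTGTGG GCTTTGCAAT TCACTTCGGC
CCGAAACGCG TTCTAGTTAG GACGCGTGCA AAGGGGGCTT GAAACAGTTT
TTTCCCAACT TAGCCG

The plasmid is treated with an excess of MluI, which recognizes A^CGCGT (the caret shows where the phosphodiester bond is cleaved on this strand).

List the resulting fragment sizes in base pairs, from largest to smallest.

57, 47, 46, 16 bp

MluI sites (ACGCGT) start at positions 2, 49, 106, 122.
MluI cuts after the first base of each site, so after positions 2, 49, 106, 122.
Circular molecule, 4 cuts → 4 fragments:
  3–49 → 47 bp
  50–106 → 57 bp
  107–122 → 16 bp
  123–166 then 1–2 → 44 + 2 = 46 bp
Sorted largest to smallest: 57, 47, 46, 16 bp.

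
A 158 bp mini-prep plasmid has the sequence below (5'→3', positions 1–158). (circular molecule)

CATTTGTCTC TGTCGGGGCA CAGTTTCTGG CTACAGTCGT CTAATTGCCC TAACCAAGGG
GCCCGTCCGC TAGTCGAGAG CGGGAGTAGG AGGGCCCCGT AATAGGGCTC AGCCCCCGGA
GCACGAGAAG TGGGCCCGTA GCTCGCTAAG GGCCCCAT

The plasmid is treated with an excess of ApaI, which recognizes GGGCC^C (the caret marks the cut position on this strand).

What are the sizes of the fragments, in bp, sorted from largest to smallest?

67, 40, 33, 18 bp

ApaI sites (GGGCCC) start at positions 59, 92, 132, 150.
ApaI cuts after base 5 of each site (before the last base), so after positions 63, 96, 136, 154.
Circular molecule, 4 cuts → 4 fragments:
  64–96 → 33 bp
  97–136 → 40 bp
  137–154 → 18 bp
  155–158 then 1–63 → 4 + 63 = 67 bp
Sorted largest to smallest: 67, 40, 33, 18 bp.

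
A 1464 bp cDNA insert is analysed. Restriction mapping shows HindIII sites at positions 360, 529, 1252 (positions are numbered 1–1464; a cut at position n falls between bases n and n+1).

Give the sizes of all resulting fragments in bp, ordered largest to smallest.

Linear molecule, 3 cuts → 4 fragments:
  360 − 0 = 360 bp
  529 − 360 = 169 bp
  1252 − 529 = 723 bp
  1464 − 1252 = 212 bp
Sorted largest to smallest: 723, 360, 212, 169 bp.

723, 360, 212, 169 bp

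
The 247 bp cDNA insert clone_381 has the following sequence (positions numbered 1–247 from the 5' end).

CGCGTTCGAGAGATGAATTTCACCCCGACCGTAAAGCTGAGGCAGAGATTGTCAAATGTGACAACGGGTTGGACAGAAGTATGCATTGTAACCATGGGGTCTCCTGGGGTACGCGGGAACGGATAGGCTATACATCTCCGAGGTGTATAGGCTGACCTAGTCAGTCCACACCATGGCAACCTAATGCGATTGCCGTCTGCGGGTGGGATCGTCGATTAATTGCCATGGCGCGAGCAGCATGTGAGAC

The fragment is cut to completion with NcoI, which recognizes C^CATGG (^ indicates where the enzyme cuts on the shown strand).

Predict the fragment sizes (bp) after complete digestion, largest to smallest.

92, 79, 52, 24 bp

NcoI sites (CCATGG) start at positions 92, 171, 223.
NcoI cuts after the first base of each site, so after positions 92, 171, 223.
Linear molecule, 3 cuts → 4 fragments:
  1–92 → 92 bp
  93–171 → 79 bp
  172–223 → 52 bp
  224–247 → 24 bp
Sorted largest to smallest: 92, 79, 52, 24 bp.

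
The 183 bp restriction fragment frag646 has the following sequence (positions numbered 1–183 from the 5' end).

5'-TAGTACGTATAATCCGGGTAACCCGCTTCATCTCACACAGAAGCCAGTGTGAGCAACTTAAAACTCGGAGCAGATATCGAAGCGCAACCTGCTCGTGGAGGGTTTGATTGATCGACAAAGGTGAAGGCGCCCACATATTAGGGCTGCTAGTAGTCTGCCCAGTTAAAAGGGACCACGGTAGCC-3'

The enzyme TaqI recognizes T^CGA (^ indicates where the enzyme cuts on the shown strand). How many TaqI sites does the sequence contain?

2

TCGA occurs starting at positions 77, 112.
TaqI cuts at 2 sites.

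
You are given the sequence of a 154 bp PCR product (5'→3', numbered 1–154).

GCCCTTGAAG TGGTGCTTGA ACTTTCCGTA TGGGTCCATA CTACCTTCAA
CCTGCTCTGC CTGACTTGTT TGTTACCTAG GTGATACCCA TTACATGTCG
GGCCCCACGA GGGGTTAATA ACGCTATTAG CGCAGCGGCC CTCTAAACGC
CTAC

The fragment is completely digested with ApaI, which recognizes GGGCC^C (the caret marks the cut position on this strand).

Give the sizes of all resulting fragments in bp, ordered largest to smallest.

104, 50 bp

The ApaI site (GGGCCC) starts at position 100.
ApaI cuts after base 5 of each site (before the last base), so after position 104.
Linear molecule, 1 cut → 2 fragments:
  1–104 → 104 bp
  105–154 → 50 bp
Sorted largest to smallest: 104, 50 bp.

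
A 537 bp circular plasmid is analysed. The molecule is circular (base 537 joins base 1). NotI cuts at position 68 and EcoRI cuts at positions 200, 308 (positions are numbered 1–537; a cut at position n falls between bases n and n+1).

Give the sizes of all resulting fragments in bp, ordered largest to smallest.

Combined cut positions (sorted): 68, 200, 308.
Circular molecule, 3 cuts → 3 fragments:
  200 − 68 = 132 bp
  308 − 200 = 108 bp
  wrap: 537 − 308 + 68 = 297 bp
Sorted largest to smallest: 297, 132, 108 bp.

297, 132, 108 bp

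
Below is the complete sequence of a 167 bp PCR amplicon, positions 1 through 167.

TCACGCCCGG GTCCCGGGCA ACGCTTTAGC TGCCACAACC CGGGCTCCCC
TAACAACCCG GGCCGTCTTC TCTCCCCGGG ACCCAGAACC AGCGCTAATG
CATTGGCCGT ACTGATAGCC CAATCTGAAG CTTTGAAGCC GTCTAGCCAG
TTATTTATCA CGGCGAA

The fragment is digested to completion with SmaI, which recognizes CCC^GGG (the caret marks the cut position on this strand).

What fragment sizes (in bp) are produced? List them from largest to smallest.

SmaI sites (CCCGGG) start at positions 6, 13, 39, 57, 75.
SmaI cuts after base 3 of each site, so after positions 8, 15, 41, 59, 77.
Linear molecule, 5 cuts → 6 fragments:
  1–8 → 8 bp
  9–15 → 7 bp
  16–41 → 26 bp
  42–59 → 18 bp
  60–77 → 18 bp
  78–167 → 90 bp
Sorted largest to smallest: 90, 26, 18, 18, 8, 7 bp.

90, 26, 18, 18, 8, 7 bp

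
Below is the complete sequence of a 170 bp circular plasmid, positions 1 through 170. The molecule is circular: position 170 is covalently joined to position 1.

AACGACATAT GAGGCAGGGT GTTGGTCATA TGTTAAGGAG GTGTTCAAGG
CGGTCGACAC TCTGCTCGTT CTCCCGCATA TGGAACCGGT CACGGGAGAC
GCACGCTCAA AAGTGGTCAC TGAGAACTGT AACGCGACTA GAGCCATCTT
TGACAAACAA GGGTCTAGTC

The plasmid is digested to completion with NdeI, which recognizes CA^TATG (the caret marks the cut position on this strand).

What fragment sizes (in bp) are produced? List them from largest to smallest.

99, 50, 21 bp

NdeI sites (CATATG) start at positions 6, 27, 77.
NdeI cuts after base 2 of each site, so after positions 7, 28, 78.
Circular molecule, 3 cuts → 3 fragments:
  8–28 → 21 bp
  29–78 → 50 bp
  79–170 then 1–7 → 92 + 7 = 99 bp
Sorted largest to smallest: 99, 50, 21 bp.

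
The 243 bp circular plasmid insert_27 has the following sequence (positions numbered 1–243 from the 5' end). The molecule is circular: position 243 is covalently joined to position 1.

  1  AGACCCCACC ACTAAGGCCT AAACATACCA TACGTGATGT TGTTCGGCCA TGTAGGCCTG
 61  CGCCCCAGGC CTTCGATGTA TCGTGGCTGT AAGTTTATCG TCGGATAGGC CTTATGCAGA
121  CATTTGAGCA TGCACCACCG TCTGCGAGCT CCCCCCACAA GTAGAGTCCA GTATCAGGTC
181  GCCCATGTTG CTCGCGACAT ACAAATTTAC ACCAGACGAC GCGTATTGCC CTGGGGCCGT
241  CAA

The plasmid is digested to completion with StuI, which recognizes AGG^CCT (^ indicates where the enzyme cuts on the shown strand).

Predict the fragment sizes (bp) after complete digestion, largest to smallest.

StuI sites (AGGCCT) start at positions 15, 54, 67, 107.
StuI cuts after base 3 of each site, so after positions 17, 56, 69, 109.
Circular molecule, 4 cuts → 4 fragments:
  18–56 → 39 bp
  57–69 → 13 bp
  70–109 → 40 bp
  110–243 then 1–17 → 134 + 17 = 151 bp
Sorted largest to smallest: 151, 40, 39, 13 bp.

151, 40, 39, 13 bp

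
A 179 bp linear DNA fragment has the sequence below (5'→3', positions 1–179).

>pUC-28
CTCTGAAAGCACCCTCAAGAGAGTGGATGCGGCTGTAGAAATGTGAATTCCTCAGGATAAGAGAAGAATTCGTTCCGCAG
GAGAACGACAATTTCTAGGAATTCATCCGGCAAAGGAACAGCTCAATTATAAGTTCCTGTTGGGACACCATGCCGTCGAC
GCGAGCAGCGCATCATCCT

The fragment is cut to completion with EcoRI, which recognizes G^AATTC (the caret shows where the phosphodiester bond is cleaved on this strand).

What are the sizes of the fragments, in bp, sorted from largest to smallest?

80, 45, 33, 21 bp

EcoRI sites (GAATTC) start at positions 45, 66, 99.
EcoRI cuts after the first base of each site, so after positions 45, 66, 99.
Linear molecule, 3 cuts → 4 fragments:
  1–45 → 45 bp
  46–66 → 21 bp
  67–99 → 33 bp
  100–179 → 80 bp
Sorted largest to smallest: 80, 45, 33, 21 bp.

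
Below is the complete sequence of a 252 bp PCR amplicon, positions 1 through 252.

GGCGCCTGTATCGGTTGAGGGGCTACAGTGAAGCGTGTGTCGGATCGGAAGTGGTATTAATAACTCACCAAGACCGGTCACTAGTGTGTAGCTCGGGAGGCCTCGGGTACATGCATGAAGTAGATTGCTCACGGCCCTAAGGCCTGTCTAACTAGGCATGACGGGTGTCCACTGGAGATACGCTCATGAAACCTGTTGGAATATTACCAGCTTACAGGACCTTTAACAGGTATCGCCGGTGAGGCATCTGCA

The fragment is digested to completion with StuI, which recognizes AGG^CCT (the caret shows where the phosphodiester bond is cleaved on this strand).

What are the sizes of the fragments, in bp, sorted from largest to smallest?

StuI sites (AGGCCT) start at positions 98, 140.
StuI cuts after base 3 of each site, so after positions 100, 142.
Linear molecule, 2 cuts → 3 fragments:
  1–100 → 100 bp
  101–142 → 42 bp
  143–252 → 110 bp
Sorted largest to smallest: 110, 100, 42 bp.

110, 100, 42 bp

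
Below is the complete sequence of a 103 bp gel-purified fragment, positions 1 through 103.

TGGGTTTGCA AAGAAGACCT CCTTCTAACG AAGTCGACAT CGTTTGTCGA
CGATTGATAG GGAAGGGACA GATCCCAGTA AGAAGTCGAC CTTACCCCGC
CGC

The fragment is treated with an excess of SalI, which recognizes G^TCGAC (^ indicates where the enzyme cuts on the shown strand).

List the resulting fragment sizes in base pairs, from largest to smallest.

SalI sites (GTCGAC) start at positions 33, 46, 85.
SalI cuts after the first base of each site, so after positions 33, 46, 85.
Linear molecule, 3 cuts → 4 fragments:
  1–33 → 33 bp
  34–46 → 13 bp
  47–85 → 39 bp
  86–103 → 18 bp
Sorted largest to smallest: 39, 33, 18, 13 bp.

39, 33, 18, 13 bp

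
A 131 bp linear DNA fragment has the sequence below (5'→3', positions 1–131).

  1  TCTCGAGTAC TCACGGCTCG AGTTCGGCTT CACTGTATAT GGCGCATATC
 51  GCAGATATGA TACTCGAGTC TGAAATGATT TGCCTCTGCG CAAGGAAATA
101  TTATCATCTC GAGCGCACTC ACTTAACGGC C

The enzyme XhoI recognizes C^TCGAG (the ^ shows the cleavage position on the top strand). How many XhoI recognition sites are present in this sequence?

4

CTCGAG occurs starting at positions 2, 17, 63, 108.
XhoI cuts at 4 sites.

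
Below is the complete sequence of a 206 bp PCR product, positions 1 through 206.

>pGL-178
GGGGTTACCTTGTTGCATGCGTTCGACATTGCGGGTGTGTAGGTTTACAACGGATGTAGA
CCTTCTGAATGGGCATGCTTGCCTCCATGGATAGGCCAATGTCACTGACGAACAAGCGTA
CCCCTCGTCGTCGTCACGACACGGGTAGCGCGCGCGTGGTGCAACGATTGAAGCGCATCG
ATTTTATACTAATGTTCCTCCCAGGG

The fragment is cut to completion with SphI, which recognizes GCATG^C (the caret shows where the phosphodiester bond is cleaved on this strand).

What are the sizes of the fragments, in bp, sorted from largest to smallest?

SphI sites (GCATGC) start at positions 15, 73.
SphI cuts after base 5 of each site (before the last base), so after positions 19, 77.
Linear molecule, 2 cuts → 3 fragments:
  1–19 → 19 bp
  20–77 → 58 bp
  78–206 → 129 bp
Sorted largest to smallest: 129, 58, 19 bp.

129, 58, 19 bp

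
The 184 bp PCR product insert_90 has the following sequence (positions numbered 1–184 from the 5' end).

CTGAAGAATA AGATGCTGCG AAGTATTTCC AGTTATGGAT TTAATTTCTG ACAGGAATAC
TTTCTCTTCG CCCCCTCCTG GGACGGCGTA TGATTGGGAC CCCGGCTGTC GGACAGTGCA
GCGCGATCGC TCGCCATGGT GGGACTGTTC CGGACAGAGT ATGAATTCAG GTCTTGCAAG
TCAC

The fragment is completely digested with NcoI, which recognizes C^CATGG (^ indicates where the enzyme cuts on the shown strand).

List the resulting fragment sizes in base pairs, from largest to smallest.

The NcoI site (CCATGG) starts at position 134.
NcoI cuts after the first base of each site, so after position 134.
Linear molecule, 1 cut → 2 fragments:
  1–134 → 134 bp
  135–184 → 50 bp
Sorted largest to smallest: 134, 50 bp.

134, 50 bp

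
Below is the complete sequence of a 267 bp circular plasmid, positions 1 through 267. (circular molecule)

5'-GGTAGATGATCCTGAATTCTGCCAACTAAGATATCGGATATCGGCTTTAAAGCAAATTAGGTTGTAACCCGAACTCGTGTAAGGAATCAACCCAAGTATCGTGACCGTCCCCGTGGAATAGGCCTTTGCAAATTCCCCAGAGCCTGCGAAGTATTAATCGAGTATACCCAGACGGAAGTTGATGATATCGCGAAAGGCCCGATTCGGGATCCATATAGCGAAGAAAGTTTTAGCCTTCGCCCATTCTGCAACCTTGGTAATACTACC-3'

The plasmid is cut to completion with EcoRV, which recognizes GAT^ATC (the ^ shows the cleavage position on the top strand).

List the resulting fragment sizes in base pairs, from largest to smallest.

147, 113, 7 bp

EcoRV sites (GATATC) start at positions 30, 37, 184.
EcoRV cuts after base 3 of each site, so after positions 32, 39, 186.
Circular molecule, 3 cuts → 3 fragments:
  33–39 → 7 bp
  40–186 → 147 bp
  187–267 then 1–32 → 81 + 32 = 113 bp
Sorted largest to smallest: 147, 113, 7 bp.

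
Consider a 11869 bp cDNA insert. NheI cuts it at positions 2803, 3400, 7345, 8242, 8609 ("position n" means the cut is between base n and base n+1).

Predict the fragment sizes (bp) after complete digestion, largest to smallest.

3945, 3260, 2803, 897, 597, 367 bp

Linear molecule, 5 cuts → 6 fragments:
  2803 − 0 = 2803 bp
  3400 − 2803 = 597 bp
  7345 − 3400 = 3945 bp
  8242 − 7345 = 897 bp
  8609 − 8242 = 367 bp
  11869 − 8609 = 3260 bp
Sorted largest to smallest: 3945, 3260, 2803, 897, 597, 367 bp.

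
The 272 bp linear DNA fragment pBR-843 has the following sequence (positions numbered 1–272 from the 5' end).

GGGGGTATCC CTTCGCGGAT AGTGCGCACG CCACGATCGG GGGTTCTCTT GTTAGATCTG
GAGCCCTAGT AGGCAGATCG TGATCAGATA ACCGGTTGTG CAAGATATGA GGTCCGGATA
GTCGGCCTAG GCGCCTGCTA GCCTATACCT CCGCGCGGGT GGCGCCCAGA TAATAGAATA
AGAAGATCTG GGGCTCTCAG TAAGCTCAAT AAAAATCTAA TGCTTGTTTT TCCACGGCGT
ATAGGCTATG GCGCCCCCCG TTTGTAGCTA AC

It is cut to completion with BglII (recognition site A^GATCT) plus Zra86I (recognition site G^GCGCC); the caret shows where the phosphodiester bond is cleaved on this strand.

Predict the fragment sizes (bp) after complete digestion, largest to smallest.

76, 66, 54, 31, 23, 22 bp

BglII sites (AGATCT) start at positions 54, 184.
BglII cuts after the first base of each site, so after positions 54, 184.
Zra86I sites (GGCGCC) start at positions 130, 161, 250.
Zra86I cuts after the first base of each site, so after positions 130, 161, 250.
Combined cut positions: 54, 130, 161, 184, 250.
Linear molecule, 5 cuts → 6 fragments:
  1–54 → 54 bp
  55–130 → 76 bp
  131–161 → 31 bp
  162–184 → 23 bp
  185–250 → 66 bp
  251–272 → 22 bp
Sorted largest to smallest: 76, 66, 54, 31, 23, 22 bp.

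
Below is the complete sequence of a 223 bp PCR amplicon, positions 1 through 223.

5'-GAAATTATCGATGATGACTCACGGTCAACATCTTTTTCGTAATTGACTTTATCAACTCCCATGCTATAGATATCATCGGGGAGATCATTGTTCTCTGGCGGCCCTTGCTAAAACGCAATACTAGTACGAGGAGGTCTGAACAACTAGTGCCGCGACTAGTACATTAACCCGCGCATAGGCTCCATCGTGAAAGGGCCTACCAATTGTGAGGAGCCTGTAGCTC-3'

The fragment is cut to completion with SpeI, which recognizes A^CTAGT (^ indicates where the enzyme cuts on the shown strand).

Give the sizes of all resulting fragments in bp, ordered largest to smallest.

SpeI sites (ACTAGT) start at positions 120, 143, 155.
SpeI cuts after the first base of each site, so after positions 120, 143, 155.
Linear molecule, 3 cuts → 4 fragments:
  1–120 → 120 bp
  121–143 → 23 bp
  144–155 → 12 bp
  156–223 → 68 bp
Sorted largest to smallest: 120, 68, 23, 12 bp.

120, 68, 23, 12 bp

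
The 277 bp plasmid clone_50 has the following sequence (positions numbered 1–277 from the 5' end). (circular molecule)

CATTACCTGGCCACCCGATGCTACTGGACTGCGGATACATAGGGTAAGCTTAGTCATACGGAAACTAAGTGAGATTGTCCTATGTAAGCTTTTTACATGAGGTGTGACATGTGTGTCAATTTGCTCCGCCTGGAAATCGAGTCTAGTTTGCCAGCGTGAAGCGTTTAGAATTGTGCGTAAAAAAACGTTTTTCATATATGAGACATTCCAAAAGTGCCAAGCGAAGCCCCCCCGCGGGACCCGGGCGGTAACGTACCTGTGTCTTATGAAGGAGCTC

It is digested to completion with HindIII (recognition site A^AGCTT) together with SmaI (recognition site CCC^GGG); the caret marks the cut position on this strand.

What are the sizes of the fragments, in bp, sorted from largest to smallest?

HindIII sites (AAGCTT) start at positions 46, 86.
HindIII cuts after the first base of each site, so after positions 46, 86.
The SmaI site (CCCGGG) starts at position 240.
SmaI cuts after base 3 of each site, so after position 242.
Combined cut positions: 46, 86, 242.
Circular molecule, 3 cuts → 3 fragments:
  47–86 → 40 bp
  87–242 → 156 bp
  243–277 then 1–46 → 35 + 46 = 81 bp
Sorted largest to smallest: 156, 81, 40 bp.

156, 81, 40 bp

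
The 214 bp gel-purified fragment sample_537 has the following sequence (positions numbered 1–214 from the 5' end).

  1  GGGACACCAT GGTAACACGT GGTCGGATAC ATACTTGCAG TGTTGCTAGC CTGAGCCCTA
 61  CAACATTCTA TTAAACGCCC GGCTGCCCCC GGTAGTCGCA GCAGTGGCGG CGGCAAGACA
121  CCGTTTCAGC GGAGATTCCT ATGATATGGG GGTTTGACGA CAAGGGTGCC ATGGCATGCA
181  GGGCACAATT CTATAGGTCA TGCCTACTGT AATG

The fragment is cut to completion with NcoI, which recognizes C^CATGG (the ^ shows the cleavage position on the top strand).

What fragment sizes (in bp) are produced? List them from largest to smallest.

NcoI sites (CCATGG) start at positions 7, 169.
NcoI cuts after the first base of each site, so after positions 7, 169.
Linear molecule, 2 cuts → 3 fragments:
  1–7 → 7 bp
  8–169 → 162 bp
  170–214 → 45 bp
Sorted largest to smallest: 162, 45, 7 bp.

162, 45, 7 bp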